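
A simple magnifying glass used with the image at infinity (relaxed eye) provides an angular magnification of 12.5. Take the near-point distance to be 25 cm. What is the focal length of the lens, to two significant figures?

For the image at infinity, M = D/f.
f = D/M = 25/12.5 = 2.000 cm.

2.0 cm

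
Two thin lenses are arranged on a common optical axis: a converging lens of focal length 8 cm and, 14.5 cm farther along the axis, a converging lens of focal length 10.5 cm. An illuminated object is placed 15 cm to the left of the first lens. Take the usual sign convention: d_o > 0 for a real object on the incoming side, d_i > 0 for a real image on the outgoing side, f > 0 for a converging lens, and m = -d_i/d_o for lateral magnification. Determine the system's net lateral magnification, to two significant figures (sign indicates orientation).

-0.91

Applying the thin-lens equation to the first lens, 1/8 = 1/15 + 1/d_i1, which gives d_i1 = 17.143 cm.
Its lateral magnification is m_1 = -d_i1/d_o1 = -(17.143)/15 = -1.1429.
Since 17.143 cm > 14.5 cm, the first image lies past the second lens and serves as a virtual object: d_o2 = L - d_i1 = -2.643 cm.
Applying the thin-lens equation again with f_2 = 10.5 cm and d_o2 = -2.643 cm gives d_i2 = 2.111 cm.
m_2 = -(2.111)/(-2.643) = 0.7989.
The system's lateral magnification is m_1 m_2 = (-1.1429)(0.7989) = -0.9130.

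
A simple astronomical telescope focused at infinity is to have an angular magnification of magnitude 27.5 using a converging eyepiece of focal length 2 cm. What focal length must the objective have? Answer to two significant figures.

|M| = f_obj/|f_eye|, so f_obj = |M| x |f_eye| = 27.5 x 2 = 55.000 cm.

55 cm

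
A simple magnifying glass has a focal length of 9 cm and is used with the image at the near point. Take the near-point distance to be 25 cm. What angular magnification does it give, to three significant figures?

3.78

M = 1 + D/f = 1 + 25/9 = 3.778.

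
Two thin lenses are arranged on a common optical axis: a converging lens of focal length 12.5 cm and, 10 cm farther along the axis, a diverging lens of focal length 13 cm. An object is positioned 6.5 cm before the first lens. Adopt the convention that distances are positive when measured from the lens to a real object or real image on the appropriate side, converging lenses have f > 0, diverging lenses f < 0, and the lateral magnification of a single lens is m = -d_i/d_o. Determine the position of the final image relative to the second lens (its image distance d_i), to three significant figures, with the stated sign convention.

-8.38 cm

Lens 1: 1/d_i1 = 1/f_1 - 1/d_o1 = 1/12.5 - 1/6.5 = -0.07385 cm^-1, so d_i1 = -13.542 cm.
With d_i1 < 0 the first image is virtual and lies on the object side; the object distance for lens 2 is d_o2 = 10 - (-13.542) = 23.542 cm.
Lens 2: 1/d_i2 = 1/f_2 - 1/d_o2 = 1/(-13) - 1/(23.542) = -0.11940 cm^-1, so d_i2 = -8.375 cm.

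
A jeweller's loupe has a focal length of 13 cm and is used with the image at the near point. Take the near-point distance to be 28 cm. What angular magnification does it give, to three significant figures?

M = 1 + D/f = 1 + 28/13 = 3.154.

3.15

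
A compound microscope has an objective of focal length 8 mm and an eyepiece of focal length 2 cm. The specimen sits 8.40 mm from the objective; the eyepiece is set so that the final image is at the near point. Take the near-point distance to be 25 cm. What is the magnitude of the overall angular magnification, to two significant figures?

Convert to cm: f_obj = 8 mm = 0.8 cm; d_o = 8.40 mm = 0.84 cm.
Objective: 1/d_i = 1/f_obj - 1/d_o = 1/0.8 - 1/0.84 = 0.05952 cm^-1, so d_i = 16.800 cm.
m_obj = -d_i/d_o = -16.800/0.84 = -20.000.
Eyepiece angular magnification (image at near point): M_eye = 1 + D/f_e = 1 + 25/2 = 13.500.
Overall M = m_obj x M_eye = (-20.000)(13.500) = -270.00.
|M| = 270.00.

270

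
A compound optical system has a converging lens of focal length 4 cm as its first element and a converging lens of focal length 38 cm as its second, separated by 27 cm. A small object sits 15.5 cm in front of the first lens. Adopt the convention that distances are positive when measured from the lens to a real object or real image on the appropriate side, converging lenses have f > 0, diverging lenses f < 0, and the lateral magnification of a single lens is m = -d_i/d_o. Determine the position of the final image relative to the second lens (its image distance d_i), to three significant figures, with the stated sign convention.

Applying the thin-lens equation to the first lens, 1/4 = 1/15.5 + 1/d_i1, which gives d_i1 = 5.391 cm.
The intermediate image is 5.391 cm to the right of lens 1, so d_o2 = L - d_i1 = 27 - 5.391 = 21.609 cm.
Applying the thin-lens equation again with f_2 = 38 cm and d_o2 = 21.609 cm gives d_i2 = -50.095 cm.

-50.1 cm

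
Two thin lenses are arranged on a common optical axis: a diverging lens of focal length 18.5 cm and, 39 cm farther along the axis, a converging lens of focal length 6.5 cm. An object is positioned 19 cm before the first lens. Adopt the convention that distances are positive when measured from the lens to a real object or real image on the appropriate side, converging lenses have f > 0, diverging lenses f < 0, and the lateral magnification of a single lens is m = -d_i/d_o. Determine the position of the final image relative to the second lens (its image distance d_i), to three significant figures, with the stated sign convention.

Lens 1: 1/d_i1 = 1/f_1 - 1/d_o1 = 1/(-18.5) - 1/19 = -0.10669 cm^-1, so d_i1 = -9.373 cm.
The intermediate image is virtual, 9.373 cm to the left of lens 1, so d_o2 = L - d_i1 = 39 - (-9.373) = 48.373 cm.
Lens 2: 1/d_i2 = 1/f_2 - 1/d_o2 = 1/6.5 - 1/(48.373) = 0.13317 cm^-1, so d_i2 = 7.509 cm.

7.51 cm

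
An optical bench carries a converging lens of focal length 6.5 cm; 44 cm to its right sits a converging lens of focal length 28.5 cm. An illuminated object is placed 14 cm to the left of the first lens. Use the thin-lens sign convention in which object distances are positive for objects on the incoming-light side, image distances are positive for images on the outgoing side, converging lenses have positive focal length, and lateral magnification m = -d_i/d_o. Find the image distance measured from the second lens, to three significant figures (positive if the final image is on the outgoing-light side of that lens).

First lens: d_i1 = 1/(1/6.5 - 1/14) = 12.133 cm.
That image sits 31.867 cm in front of the second lens, so d_o2 = 31.867 cm.
Second lens: d_i2 = 1/(1/28.5 - 1/(31.867)) = 269.762 cm.

270 cm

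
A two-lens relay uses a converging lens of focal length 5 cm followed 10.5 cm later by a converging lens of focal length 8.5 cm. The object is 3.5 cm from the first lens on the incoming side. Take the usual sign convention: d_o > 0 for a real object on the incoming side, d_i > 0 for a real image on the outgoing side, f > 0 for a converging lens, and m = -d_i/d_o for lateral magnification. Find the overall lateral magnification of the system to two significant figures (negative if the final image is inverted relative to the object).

-2.1

Applying the thin-lens equation to the first lens, 1/5 = 1/3.5 + 1/d_i1, which gives d_i1 = -11.667 cm.
Its lateral magnification is m_1 = -d_i1/d_o1 = -(-11.667)/3.5 = 3.3333.
The intermediate image is virtual, 11.667 cm to the left of lens 1, so d_o2 = L - d_i1 = 10.5 - (-11.667) = 22.167 cm.
Applying the thin-lens equation again with f_2 = 8.5 cm and d_o2 = 22.167 cm gives d_i2 = 13.787 cm.
m_2 = -(13.787)/(22.167) = -0.6220.
Overall magnification: m = m_1 m_2 = -2.0732.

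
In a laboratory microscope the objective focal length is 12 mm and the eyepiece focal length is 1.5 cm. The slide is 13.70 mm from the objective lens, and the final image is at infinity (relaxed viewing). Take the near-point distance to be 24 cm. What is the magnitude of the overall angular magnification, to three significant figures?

Convert to cm: f_obj = 12 mm = 1.2 cm; d_o = 13.70 mm = 1.37 cm.
Objective: 1/d_i = 1/f_obj - 1/d_o = 1/1.2 - 1/1.37 = 0.10341 cm^-1, so d_i = 9.671 cm.
m_obj = -d_i/d_o = -9.671/1.37 = -7.059.
Eyepiece angular magnification (image at infinity): M_eye = D/f_e = 24/1.5 = 16.000.
Overall M = m_obj x M_eye = (-7.059)(16.000) = -112.94.
|M| = 112.94.

113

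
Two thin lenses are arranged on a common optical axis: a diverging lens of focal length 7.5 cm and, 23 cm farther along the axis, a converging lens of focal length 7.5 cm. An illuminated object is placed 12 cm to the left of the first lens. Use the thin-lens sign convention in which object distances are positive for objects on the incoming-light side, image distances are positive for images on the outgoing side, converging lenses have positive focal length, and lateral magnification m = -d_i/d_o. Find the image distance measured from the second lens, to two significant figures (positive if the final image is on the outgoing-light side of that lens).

10 cm

Applying the thin-lens equation to the first lens, 1/(-7.5) = 1/12 + 1/d_i1, which gives d_i1 = -4.615 cm.
With d_i1 < 0 the first image is virtual and lies on the object side; the object distance for lens 2 is d_o2 = 23 - (-4.615) = 27.615 cm.
Applying the thin-lens equation again with f_2 = 7.5 cm and d_o2 = 27.615 cm gives d_i2 = 10.296 cm.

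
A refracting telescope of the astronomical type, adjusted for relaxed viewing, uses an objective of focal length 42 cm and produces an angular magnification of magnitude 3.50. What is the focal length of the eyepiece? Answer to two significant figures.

|M| = f_obj/f_eye, so f_eye = f_obj/|M| = 42/3.5 = 12.000 cm.

12 cm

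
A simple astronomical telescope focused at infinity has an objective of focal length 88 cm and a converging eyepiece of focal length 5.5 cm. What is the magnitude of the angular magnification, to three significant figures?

|M| = f_obj/|f_eye| = 88/5.5 = 16.000.

16.0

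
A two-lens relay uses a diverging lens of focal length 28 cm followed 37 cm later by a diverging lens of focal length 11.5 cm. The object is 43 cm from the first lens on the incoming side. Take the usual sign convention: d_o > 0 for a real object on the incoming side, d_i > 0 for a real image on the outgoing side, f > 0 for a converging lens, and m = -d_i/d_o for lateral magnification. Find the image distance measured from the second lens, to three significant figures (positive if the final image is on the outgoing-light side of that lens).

-9.48 cm

First lens: d_i1 = 1/(1/(-28) - 1/43) = -16.958 cm.
With d_i1 < 0 the first image is virtual and lies on the object side; the object distance for lens 2 is d_o2 = 37 - (-16.958) = 53.958 cm.
Second lens: d_i2 = 1/(1/(-11.5) - 1/(53.958)) = -9.480 cm.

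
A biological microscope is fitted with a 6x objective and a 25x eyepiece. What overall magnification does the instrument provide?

The overall magnification of a compound microscope is the product of the objective and eyepiece magnifications:
M = M_obj x M_eye = 6 x 25 = 150.

150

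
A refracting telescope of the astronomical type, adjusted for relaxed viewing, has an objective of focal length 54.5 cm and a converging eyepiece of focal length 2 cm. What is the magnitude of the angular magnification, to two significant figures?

27

|M| = f_obj/|f_eye| = 54.5/2 = 27.250.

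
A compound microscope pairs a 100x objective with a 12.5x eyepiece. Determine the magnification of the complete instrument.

1250

The overall magnification of a compound microscope is the product of the objective and eyepiece magnifications:
M = M_obj x M_eye = 100 x 12.5 = 1250.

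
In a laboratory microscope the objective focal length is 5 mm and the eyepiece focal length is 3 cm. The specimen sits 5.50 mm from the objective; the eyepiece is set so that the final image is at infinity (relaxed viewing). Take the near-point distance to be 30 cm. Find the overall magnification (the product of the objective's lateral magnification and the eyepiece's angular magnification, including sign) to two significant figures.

Convert to cm: f_obj = 5 mm = 0.5 cm; d_o = 5.50 mm = 0.55 cm.
Objective: 1/d_i = 1/f_obj - 1/d_o = 1/0.5 - 1/0.55 = 0.18182 cm^-1, so d_i = 5.500 cm.
m_obj = -d_i/d_o = -5.500/0.55 = -10.000.
Eyepiece angular magnification (image at infinity): M_eye = D/f_e = 30/3 = 10.000.
Overall M = m_obj x M_eye = (-10.000)(10.000) = -100.00.

-100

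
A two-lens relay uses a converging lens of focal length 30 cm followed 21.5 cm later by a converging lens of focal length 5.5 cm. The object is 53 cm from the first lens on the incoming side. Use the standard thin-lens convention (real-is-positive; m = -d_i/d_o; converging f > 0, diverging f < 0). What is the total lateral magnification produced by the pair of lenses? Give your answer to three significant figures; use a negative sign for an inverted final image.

-0.135

Applying the thin-lens equation to the first lens, 1/30 = 1/53 + 1/d_i1, which gives d_i1 = 69.130 cm.
Its lateral magnification is m_1 = -d_i1/d_o1 = -(69.130)/53 = -1.3043.
Since 69.130 cm > 21.5 cm, the first image lies past the second lens and serves as a virtual object: d_o2 = L - d_i1 = -47.630 cm.
Applying the thin-lens equation again with f_2 = 5.5 cm and d_o2 = -47.630 cm gives d_i2 = 4.931 cm.
m_2 = -(4.931)/(-47.630) = 0.1035.
The system's lateral magnification is m_1 m_2 = (-1.3043)(0.1035) = -0.1350.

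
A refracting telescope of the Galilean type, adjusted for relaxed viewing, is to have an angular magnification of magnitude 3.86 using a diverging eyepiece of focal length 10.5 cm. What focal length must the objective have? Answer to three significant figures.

40.5 cm

|M| = f_obj/|f_eye|, so f_obj = |M| x |f_eye| = 3.86 x 10.5 = 40.530 cm.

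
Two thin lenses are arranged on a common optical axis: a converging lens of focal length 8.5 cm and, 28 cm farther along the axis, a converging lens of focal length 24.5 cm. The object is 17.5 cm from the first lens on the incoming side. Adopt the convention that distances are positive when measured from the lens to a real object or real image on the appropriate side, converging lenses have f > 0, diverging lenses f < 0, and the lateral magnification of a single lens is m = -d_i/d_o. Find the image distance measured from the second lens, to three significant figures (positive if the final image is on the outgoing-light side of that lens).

First lens: d_i1 = 1/(1/8.5 - 1/17.5) = 16.528 cm.
Object distance for lens 2: d_o2 = 28 - 16.528 = 11.472 cm.
Second lens: d_i2 = 1/(1/24.5 - 1/(11.472)) = -21.575 cm.

-21.6 cm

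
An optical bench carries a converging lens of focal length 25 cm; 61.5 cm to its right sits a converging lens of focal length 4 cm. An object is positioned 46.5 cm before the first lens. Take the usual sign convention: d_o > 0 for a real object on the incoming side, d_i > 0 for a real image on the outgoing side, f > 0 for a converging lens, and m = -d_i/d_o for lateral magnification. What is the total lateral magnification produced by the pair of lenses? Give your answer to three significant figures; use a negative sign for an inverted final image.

First lens: d_i1 = 1/(1/25 - 1/46.5) = 54.070 cm.
m_1 = -(54.070)/46.5 = -1.1628.
The intermediate image is 54.070 cm to the right of lens 1, so d_o2 = L - d_i1 = 61.5 - 54.070 = 7.430 cm.
Second lens: d_i2 = 1/(1/4 - 1/(7.430)) = 8.664 cm.
m_2 = -(8.664)/(7.430) = -1.1661.
Total m = m_1 x m_2 = (-1.1628)(-1.1661) = 1.3559.

1.36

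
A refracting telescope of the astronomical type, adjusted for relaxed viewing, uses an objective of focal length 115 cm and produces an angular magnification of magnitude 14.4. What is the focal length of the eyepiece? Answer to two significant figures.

|M| = f_obj/f_eye, so f_eye = f_obj/|M| = 115/14.4 = 7.986 cm.

8.0 cm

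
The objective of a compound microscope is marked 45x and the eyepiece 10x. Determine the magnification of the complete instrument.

450

The overall magnification of a compound microscope is the product of the objective and eyepiece magnifications:
M = M_obj x M_eye = 45 x 10 = 450.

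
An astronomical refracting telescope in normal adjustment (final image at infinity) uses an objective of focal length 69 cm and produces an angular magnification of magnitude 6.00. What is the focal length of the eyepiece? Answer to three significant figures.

|M| = f_obj/f_eye, so f_eye = f_obj/|M| = 69/6.0 = 11.500 cm.

11.5 cm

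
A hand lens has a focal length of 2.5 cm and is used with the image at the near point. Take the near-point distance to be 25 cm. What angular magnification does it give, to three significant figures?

11.0

M = 1 + D/f = 1 + 25/2.5 = 11.000.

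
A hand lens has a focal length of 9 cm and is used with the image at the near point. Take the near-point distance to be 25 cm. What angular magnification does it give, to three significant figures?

M = 1 + D/f = 1 + 25/9 = 3.778.

3.78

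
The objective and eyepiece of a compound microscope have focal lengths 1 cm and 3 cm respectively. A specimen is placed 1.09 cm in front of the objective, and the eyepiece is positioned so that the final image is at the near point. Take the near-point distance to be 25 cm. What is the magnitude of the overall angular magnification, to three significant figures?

Objective: 1/d_i = 1/f_obj - 1/d_o = 1/1 - 1/1.09 = 0.08257 cm^-1, so d_i = 12.111 cm.
m_obj = -d_i/d_o = -12.111/1.09 = -11.111.
Eyepiece angular magnification (image at near point): M_eye = 1 + D/f_e = 1 + 25/3 = 9.333.
Overall M = m_obj x M_eye = (-11.111)(9.333) = -103.70.
|M| = 103.70.

104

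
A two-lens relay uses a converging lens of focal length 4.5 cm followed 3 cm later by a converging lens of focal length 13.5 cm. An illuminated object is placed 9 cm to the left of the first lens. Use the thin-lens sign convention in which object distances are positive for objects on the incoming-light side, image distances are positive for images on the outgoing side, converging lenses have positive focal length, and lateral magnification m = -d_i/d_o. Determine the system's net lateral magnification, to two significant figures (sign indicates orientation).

Lens 1: 1/d_i1 = 1/f_1 - 1/d_o1 = 1/4.5 - 1/9 = 0.11111 cm^-1, so d_i1 = 9.000 cm.
m_1 = -(9.000)/9 = -1.0000.
This image would form 9.000 cm past lens 1, i.e. 6.000 cm beyond lens 2, so it is a virtual object for lens 2: d_o2 = 3 - 9.000 = -6.000 cm.
Lens 2: 1/d_i2 = 1/f_2 - 1/d_o2 = 1/13.5 - 1/(-6.000) = 0.24074 cm^-1, so d_i2 = 4.154 cm.
m_2 = -(4.154)/(-6.000) = 0.6923.
Total m = m_1 x m_2 = (-1.0000)(0.6923) = -0.6923.

-0.69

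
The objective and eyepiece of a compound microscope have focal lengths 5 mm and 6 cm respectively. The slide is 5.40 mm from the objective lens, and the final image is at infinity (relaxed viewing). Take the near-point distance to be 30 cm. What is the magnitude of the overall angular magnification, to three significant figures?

Convert to cm: f_obj = 5 mm = 0.5 cm; d_o = 5.40 mm = 0.54 cm.
Objective: 1/d_i = 1/f_obj - 1/d_o = 1/0.5 - 1/0.54 = 0.14815 cm^-1, so d_i = 6.750 cm.
m_obj = -d_i/d_o = -6.750/0.54 = -12.500.
Eyepiece angular magnification (image at infinity): M_eye = D/f_e = 30/6 = 5.000.
Overall M = m_obj x M_eye = (-12.500)(5.000) = -62.50.
|M| = 62.50.

62.5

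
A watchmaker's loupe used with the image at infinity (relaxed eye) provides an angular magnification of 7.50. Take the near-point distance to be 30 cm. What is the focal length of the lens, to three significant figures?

4.00 cm

For the image at infinity, M = D/f.
f = D/M = 30/7.5 = 4.000 cm.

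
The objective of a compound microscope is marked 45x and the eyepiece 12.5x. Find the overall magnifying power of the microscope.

562.5

The overall magnification of a compound microscope is the product of the objective and eyepiece magnifications:
M = M_obj x M_eye = 45 x 12.5 = 562.5.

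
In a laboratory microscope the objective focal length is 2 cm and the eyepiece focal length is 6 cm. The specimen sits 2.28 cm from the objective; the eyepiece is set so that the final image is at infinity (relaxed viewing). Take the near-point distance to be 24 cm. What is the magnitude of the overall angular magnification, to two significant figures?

Objective: 1/d_i = 1/f_obj - 1/d_o = 1/2 - 1/2.28 = 0.06140 cm^-1, so d_i = 16.286 cm.
m_obj = -d_i/d_o = -16.286/2.28 = -7.143.
Eyepiece angular magnification (image at infinity): M_eye = D/f_e = 24/6 = 4.000.
Overall M = m_obj x M_eye = (-7.143)(4.000) = -28.57.
|M| = 28.57.

29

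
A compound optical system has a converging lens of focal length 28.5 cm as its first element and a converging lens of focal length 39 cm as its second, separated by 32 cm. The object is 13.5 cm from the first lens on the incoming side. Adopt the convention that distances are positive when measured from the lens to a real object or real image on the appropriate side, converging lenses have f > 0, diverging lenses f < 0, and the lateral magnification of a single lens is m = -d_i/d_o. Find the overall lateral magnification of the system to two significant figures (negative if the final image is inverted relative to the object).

-4.0

Applying the thin-lens equation to the first lens, 1/28.5 = 1/13.5 + 1/d_i1, which gives d_i1 = -25.650 cm.
Its lateral magnification is m_1 = -d_i1/d_o1 = -(-25.650)/13.5 = 1.9000.
The intermediate image is virtual, 25.650 cm to the left of lens 1, so d_o2 = L - d_i1 = 32 - (-25.650) = 57.650 cm.
Applying the thin-lens equation again with f_2 = 39 cm and d_o2 = 57.650 cm gives d_i2 = 120.555 cm.
m_2 = -(120.555)/(57.650) = -2.0912.
Total m = m_1 x m_2 = (1.9000)(-2.0912) = -3.9732.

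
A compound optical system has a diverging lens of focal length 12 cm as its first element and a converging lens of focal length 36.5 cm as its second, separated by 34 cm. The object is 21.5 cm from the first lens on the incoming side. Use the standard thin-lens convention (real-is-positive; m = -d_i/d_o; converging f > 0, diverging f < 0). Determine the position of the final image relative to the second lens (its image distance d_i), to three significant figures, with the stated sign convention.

293 cm

Applying the thin-lens equation to the first lens, 1/(-12) = 1/21.5 + 1/d_i1, which gives d_i1 = -7.701 cm.
With d_i1 < 0 the first image is virtual and lies on the object side; the object distance for lens 2 is d_o2 = 34 - (-7.701) = 41.701 cm.
Applying the thin-lens equation again with f_2 = 36.5 cm and d_o2 = 41.701 cm gives d_i2 = 292.628 cm.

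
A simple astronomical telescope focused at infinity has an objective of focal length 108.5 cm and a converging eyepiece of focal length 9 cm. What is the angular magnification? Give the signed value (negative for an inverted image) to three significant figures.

M = -f_obj/f_eye = -108.5/(9) = -12.056.

-12.1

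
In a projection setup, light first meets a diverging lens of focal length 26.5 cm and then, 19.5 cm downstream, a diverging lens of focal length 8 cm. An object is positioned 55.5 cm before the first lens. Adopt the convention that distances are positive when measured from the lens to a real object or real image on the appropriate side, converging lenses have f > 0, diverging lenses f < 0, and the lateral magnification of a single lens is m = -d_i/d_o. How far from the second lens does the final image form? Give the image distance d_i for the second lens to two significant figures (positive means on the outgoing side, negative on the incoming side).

-6.6 cm

First lens: d_i1 = 1/(1/(-26.5) - 1/55.5) = -17.936 cm.
With d_i1 < 0 the first image is virtual and lies on the object side; the object distance for lens 2 is d_o2 = 19.5 - (-17.936) = 37.436 cm.
Second lens: d_i2 = 1/(1/(-8) - 1/(37.436)) = -6.591 cm.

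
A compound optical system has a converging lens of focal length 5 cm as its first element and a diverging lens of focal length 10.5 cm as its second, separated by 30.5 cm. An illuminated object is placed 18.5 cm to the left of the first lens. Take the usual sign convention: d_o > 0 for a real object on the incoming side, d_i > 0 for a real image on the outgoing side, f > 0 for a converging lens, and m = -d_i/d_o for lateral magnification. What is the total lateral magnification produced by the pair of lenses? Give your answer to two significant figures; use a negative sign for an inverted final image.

First lens: d_i1 = 1/(1/5 - 1/18.5) = 6.852 cm.
m_1 = -(6.852)/18.5 = -0.3704.
That image sits 23.648 cm in front of the second lens, so d_o2 = 23.648 cm.
Second lens: d_i2 = 1/(1/(-10.5) - 1/(23.648)) = -7.271 cm.
m_2 = -(-7.271)/(23.648) = 0.3075.
Total m = m_1 x m_2 = (-0.3704)(0.3075) = -0.1139.

-0.11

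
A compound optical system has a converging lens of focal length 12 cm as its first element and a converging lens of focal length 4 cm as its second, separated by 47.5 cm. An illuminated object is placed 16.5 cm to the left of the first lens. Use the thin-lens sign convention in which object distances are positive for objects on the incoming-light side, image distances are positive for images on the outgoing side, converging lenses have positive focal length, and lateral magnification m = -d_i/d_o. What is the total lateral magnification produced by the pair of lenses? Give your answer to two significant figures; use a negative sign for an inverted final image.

-21

Lens 1: 1/d_i1 = 1/f_1 - 1/d_o1 = 1/12 - 1/16.5 = 0.02273 cm^-1, so d_i1 = 44.000 cm.
m_1 = -(44.000)/16.5 = -2.6667.
That image sits 3.500 cm in front of the second lens, so d_o2 = 3.500 cm.
Lens 2: 1/d_i2 = 1/f_2 - 1/d_o2 = 1/4 - 1/(3.500) = -0.03571 cm^-1, so d_i2 = -28.000 cm.
m_2 = -(-28.000)/(3.500) = 8.0000.
The system's lateral magnification is m_1 m_2 = (-2.6667)(8.0000) = -21.3333.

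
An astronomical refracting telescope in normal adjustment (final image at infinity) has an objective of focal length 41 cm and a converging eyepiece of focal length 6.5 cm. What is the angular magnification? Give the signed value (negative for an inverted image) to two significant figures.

-6.3

M = -f_obj/f_eye = -41/(6.5) = -6.308.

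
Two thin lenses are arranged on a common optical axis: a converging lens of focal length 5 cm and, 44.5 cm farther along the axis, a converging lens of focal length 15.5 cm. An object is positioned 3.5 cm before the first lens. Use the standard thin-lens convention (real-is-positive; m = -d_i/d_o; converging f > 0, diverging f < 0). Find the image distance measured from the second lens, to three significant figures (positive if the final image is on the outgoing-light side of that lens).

First lens: d_i1 = 1/(1/5 - 1/3.5) = -11.667 cm.
With d_i1 < 0 the first image is virtual and lies on the object side; the object distance for lens 2 is d_o2 = 44.5 - (-11.667) = 56.167 cm.
Second lens: d_i2 = 1/(1/15.5 - 1/(56.167)) = 21.408 cm.

21.4 cm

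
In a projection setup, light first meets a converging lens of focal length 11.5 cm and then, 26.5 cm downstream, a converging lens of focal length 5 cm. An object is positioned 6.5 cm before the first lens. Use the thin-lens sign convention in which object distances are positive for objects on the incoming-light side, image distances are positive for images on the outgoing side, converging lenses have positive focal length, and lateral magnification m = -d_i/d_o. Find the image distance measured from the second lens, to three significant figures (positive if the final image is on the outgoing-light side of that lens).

First lens: d_i1 = 1/(1/11.5 - 1/6.5) = -14.950 cm.
The intermediate image is virtual, 14.950 cm to the left of lens 1, so d_o2 = L - d_i1 = 26.5 - (-14.950) = 41.450 cm.
Second lens: d_i2 = 1/(1/5 - 1/(41.450)) = 5.686 cm.

5.69 cm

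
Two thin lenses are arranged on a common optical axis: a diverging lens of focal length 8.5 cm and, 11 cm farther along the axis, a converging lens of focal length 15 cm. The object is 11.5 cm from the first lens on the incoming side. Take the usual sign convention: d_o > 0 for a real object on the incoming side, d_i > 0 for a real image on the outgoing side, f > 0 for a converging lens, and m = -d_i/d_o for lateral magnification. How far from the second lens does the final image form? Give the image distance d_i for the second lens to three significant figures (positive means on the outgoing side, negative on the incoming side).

Applying the thin-lens equation to the first lens, 1/(-8.5) = 1/11.5 + 1/d_i1, which gives d_i1 = -4.888 cm.
With d_i1 < 0 the first image is virtual and lies on the object side; the object distance for lens 2 is d_o2 = 11 - (-4.888) = 15.887 cm.
Applying the thin-lens equation again with f_2 = 15 cm and d_o2 = 15.887 cm gives d_i2 = 268.521 cm.

269 cm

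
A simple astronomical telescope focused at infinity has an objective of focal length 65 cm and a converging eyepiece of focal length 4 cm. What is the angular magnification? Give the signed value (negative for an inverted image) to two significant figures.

M = -f_obj/f_eye = -65/(4) = -16.250.

-16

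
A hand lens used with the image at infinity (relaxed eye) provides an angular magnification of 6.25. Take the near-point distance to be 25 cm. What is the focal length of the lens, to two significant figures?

For the image at infinity, M = D/f.
f = D/M = 25/6.25 = 4.000 cm.

4.0 cm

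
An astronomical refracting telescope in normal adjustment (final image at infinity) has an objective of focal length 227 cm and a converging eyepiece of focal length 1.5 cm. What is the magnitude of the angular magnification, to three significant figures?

151

|M| = f_obj/|f_eye| = 227/1.5 = 151.333.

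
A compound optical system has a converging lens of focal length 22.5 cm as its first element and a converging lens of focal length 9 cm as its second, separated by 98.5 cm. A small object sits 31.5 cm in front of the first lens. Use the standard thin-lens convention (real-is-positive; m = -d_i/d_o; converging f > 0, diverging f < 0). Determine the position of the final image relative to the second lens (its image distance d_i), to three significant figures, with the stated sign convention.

Lens 1: 1/d_i1 = 1/f_1 - 1/d_o1 = 1/22.5 - 1/31.5 = 0.01270 cm^-1, so d_i1 = 78.750 cm.
That image sits 19.750 cm in front of the second lens, so d_o2 = 19.750 cm.
Lens 2: 1/d_i2 = 1/f_2 - 1/d_o2 = 1/9 - 1/(19.750) = 0.06048 cm^-1, so d_i2 = 16.535 cm.

16.5 cm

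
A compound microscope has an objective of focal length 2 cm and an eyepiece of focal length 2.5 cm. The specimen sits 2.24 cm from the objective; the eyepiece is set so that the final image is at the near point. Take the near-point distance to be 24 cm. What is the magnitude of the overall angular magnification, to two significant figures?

88

Objective: 1/d_i = 1/f_obj - 1/d_o = 1/2 - 1/2.24 = 0.05357 cm^-1, so d_i = 18.667 cm.
m_obj = -d_i/d_o = -18.667/2.24 = -8.333.
Eyepiece angular magnification (image at near point): M_eye = 1 + D/f_e = 1 + 24/2.5 = 10.600.
Overall M = m_obj x M_eye = (-8.333)(10.600) = -88.33.
|M| = 88.33.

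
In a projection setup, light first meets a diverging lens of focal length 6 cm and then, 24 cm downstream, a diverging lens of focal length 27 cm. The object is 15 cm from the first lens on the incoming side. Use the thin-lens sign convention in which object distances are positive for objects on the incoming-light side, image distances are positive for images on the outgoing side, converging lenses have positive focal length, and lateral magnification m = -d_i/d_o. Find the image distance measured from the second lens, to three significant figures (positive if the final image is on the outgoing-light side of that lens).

First lens: d_i1 = 1/(1/(-6) - 1/15) = -4.286 cm.
The intermediate image is virtual, 4.286 cm to the left of lens 1, so d_o2 = L - d_i1 = 24 - (-4.286) = 28.286 cm.
Second lens: d_i2 = 1/(1/(-27) - 1/(28.286)) = -13.814 cm.

-13.8 cm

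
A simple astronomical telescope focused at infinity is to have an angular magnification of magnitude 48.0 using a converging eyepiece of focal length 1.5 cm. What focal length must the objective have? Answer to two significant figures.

72 cm

|M| = f_obj/|f_eye|, so f_obj = |M| x |f_eye| = 48.0 x 1.5 = 72.000 cm.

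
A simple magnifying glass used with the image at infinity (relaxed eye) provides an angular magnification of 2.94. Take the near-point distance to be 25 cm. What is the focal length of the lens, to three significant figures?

8.50 cm

For the image at infinity, M = D/f.
f = D/M = 25/2.94 = 8.503 cm.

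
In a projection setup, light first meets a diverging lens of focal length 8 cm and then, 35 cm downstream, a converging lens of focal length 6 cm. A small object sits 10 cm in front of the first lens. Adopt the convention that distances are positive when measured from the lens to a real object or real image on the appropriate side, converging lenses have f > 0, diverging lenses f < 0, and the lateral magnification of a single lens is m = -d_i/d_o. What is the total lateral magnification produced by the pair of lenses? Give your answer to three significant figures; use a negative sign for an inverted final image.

-0.0797

Lens 1: 1/d_i1 = 1/f_1 - 1/d_o1 = 1/(-8) - 1/10 = -0.22500 cm^-1, so d_i1 = -4.444 cm.
m_1 = -(-4.444)/10 = 0.4444.
With d_i1 < 0 the first image is virtual and lies on the object side; the object distance for lens 2 is d_o2 = 35 - (-4.444) = 39.444 cm.
Lens 2: 1/d_i2 = 1/f_2 - 1/d_o2 = 1/6 - 1/(39.444) = 0.14131 cm^-1, so d_i2 = 7.076 cm.
m_2 = -(7.076)/(39.444) = -0.1794.
Overall magnification: m = m_1 m_2 = -0.0797.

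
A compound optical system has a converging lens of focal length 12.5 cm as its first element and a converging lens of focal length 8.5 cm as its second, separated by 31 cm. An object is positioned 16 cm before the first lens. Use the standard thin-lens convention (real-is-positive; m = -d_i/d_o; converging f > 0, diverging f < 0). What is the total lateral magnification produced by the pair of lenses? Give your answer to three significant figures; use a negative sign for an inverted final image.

-0.876

First lens: d_i1 = 1/(1/12.5 - 1/16) = 57.143 cm.
m_1 = -(57.143)/16 = -3.5714.
This image would form 57.143 cm past lens 1, i.e. 26.143 cm beyond lens 2, so it is a virtual object for lens 2: d_o2 = 31 - 57.143 = -26.143 cm.
Second lens: d_i2 = 1/(1/8.5 - 1/(-26.143)) = 6.414 cm.
m_2 = -(6.414)/(-26.143) = 0.2454.
Total m = m_1 x m_2 = (-3.5714)(0.2454) = -0.8763.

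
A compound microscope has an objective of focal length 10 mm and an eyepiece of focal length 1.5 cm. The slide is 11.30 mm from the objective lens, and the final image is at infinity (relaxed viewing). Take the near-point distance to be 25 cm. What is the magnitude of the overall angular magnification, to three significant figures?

128

Convert to cm: f_obj = 10 mm = 1 cm; d_o = 11.30 mm = 1.13 cm.
Objective: 1/d_i = 1/f_obj - 1/d_o = 1/1 - 1/1.13 = 0.11504 cm^-1, so d_i = 8.692 cm.
m_obj = -d_i/d_o = -8.692/1.13 = -7.692.
Eyepiece angular magnification (image at infinity): M_eye = D/f_e = 25/1.5 = 16.667.
Overall M = m_obj x M_eye = (-7.692)(16.667) = -128.21.
|M| = 128.21.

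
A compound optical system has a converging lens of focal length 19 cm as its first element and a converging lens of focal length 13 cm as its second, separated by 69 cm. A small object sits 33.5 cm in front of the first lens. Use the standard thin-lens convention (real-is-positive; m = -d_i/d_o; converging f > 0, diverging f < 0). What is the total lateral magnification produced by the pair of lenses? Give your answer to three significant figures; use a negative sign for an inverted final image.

Applying the thin-lens equation to the first lens, 1/19 = 1/33.5 + 1/d_i1, which gives d_i1 = 43.897 cm.
Its lateral magnification is m_1 = -d_i1/d_o1 = -(43.897)/33.5 = -1.3103.
The intermediate image is 43.897 cm to the right of lens 1, so d_o2 = L - d_i1 = 69 - 43.897 = 25.103 cm.
Applying the thin-lens equation again with f_2 = 13 cm and d_o2 = 25.103 cm gives d_i2 = 26.963 cm.
m_2 = -(26.963)/(25.103) = -1.0741.
Overall magnification: m = m_1 m_2 = 1.4074.

1.41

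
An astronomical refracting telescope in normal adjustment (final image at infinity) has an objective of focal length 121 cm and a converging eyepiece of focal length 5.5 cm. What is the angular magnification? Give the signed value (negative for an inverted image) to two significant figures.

-22

M = -f_obj/f_eye = -121/(5.5) = -22.000.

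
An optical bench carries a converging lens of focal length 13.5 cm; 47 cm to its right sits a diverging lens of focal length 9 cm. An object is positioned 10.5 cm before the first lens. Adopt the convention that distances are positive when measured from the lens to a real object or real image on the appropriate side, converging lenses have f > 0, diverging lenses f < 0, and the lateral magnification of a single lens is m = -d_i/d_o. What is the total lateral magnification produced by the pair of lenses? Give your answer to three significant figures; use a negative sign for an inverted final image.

First lens: d_i1 = 1/(1/13.5 - 1/10.5) = -47.250 cm.
m_1 = -(-47.250)/10.5 = 4.5000.
With d_i1 < 0 the first image is virtual and lies on the object side; the object distance for lens 2 is d_o2 = 47 - (-47.250) = 94.250 cm.
Second lens: d_i2 = 1/(1/(-9) - 1/(94.250)) = -8.215 cm.
m_2 = -(-8.215)/(94.250) = 0.0872.
Overall magnification: m = m_1 m_2 = 0.3923.

0.392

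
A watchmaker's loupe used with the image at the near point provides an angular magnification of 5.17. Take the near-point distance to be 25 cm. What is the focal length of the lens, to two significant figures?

For the image at the near point, M = 1 + D/f.
f = D/(M - 1) = 25/(5.17 - 1) = 5.995 cm.

6.0 cm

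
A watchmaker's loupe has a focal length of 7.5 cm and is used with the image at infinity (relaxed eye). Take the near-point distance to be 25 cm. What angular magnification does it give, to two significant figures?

M = D/f = 25/7.5 = 3.333.

3.3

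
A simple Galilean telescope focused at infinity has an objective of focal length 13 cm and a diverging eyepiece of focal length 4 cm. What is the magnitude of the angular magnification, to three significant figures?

3.25

|M| = f_obj/|f_eye| = 13/4 = 3.250.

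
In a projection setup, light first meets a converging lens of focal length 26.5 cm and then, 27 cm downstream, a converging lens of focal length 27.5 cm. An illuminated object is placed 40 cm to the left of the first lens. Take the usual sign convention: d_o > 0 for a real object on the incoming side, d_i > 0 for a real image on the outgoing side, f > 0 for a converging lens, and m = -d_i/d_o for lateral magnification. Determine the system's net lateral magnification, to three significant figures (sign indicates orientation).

-0.683

First lens: d_i1 = 1/(1/26.5 - 1/40) = 78.519 cm.
m_1 = -(78.519)/40 = -1.9630.
This image would form 78.519 cm past lens 1, i.e. 51.519 cm beyond lens 2, so it is a virtual object for lens 2: d_o2 = 27 - 78.519 = -51.519 cm.
Second lens: d_i2 = 1/(1/27.5 - 1/(-51.519)) = 17.929 cm.
m_2 = -(17.929)/(-51.519) = 0.3480.
Total m = m_1 x m_2 = (-1.9630)(0.3480) = -0.6831.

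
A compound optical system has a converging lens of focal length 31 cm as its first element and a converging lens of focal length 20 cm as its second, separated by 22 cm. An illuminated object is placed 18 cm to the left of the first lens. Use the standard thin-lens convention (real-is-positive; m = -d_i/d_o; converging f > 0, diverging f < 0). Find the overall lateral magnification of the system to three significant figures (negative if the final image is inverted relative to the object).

First lens: d_i1 = 1/(1/31 - 1/18) = -42.923 cm.
m_1 = -(-42.923)/18 = 2.3846.
The intermediate image is virtual, 42.923 cm to the left of lens 1, so d_o2 = L - d_i1 = 22 - (-42.923) = 64.923 cm.
Second lens: d_i2 = 1/(1/20 - 1/(64.923)) = 28.904 cm.
m_2 = -(28.904)/(64.923) = -0.4452.
Overall magnification: m = m_1 m_2 = -1.0616.

-1.06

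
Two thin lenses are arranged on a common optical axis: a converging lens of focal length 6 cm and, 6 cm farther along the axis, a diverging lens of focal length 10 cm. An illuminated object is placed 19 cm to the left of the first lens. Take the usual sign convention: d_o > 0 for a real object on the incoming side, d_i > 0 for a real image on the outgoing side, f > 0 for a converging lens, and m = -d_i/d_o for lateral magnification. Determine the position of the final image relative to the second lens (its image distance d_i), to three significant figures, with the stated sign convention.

Lens 1: 1/d_i1 = 1/f_1 - 1/d_o1 = 1/6 - 1/19 = 0.11404 cm^-1, so d_i1 = 8.769 cm.
This image would form 8.769 cm past lens 1, i.e. 2.769 cm beyond lens 2, so it is a virtual object for lens 2: d_o2 = 6 - 8.769 = -2.769 cm.
Lens 2: 1/d_i2 = 1/f_2 - 1/d_o2 = 1/(-10) - 1/(-2.769) = 0.26111 cm^-1, so d_i2 = 3.830 cm.

3.83 cm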